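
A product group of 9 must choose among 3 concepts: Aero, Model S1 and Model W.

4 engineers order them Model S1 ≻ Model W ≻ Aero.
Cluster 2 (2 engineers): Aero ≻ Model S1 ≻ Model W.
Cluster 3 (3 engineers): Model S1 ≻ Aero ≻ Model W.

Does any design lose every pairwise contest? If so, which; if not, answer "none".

Model W

Pairwise majorities:
Aero vs Model S1: 2 for Aero, 7 for Model S1 — Model S1 by 7–2.
Aero vs Model W: Aero, 5–4.
Model S1–Model W: Model S1 9–0.
Model W loses to every other design — it is the Condorcet loser.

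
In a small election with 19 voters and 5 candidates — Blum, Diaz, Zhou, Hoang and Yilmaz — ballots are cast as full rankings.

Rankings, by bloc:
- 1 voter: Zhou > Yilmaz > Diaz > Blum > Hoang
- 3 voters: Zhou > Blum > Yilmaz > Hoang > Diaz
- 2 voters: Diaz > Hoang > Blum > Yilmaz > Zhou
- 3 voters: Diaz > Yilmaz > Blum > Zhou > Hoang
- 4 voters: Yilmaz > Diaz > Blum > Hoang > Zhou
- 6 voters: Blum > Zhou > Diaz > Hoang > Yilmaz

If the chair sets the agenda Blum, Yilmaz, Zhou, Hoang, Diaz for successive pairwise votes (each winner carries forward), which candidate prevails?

Diaz

Round 1: Blum vs Yilmaz — 11–8, Blum advances.
Round 2: Blum vs Zhou — 15–4, Blum advances.
Round 3: Blum vs Hoang — 17–2, Blum advances.
Round 4: Blum vs Diaz — 9–10, Diaz advances.
Diaz survives the agenda.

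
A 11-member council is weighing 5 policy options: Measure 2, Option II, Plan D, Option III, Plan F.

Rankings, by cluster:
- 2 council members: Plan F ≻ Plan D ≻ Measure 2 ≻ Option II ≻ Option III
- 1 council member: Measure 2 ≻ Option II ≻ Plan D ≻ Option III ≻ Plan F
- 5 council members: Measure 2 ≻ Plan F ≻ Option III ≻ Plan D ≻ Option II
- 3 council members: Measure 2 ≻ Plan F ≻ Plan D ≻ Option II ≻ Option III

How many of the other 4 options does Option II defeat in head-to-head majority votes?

Option II against each rival (11 council members):
Option II vs Measure 2: Measure 2 wins 11–0.
Option II–Plan D: Plan D 10–1.
Option II vs Option III: 2+1+3 = 6 for Option II, 5 for Option III — Option II by 6–5.
Option II vs Plan F: Plan F wins 10–1.
Option II beats Option III; loses to Measure 2, Plan D, Plan F — 1 pairwise win.

1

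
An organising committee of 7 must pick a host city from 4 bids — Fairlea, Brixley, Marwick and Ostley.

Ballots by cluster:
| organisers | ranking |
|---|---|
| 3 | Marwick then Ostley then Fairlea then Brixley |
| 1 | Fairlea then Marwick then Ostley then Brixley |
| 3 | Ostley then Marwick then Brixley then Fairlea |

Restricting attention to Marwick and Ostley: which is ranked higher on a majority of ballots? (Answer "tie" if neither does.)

Marwick

Ballots ranking Marwick above Ostley: 3 + 1 = 4.
Ballots ranking Ostley above Marwick: 7 − 4 = 3.
Marwick wins the head-to-head 4–3.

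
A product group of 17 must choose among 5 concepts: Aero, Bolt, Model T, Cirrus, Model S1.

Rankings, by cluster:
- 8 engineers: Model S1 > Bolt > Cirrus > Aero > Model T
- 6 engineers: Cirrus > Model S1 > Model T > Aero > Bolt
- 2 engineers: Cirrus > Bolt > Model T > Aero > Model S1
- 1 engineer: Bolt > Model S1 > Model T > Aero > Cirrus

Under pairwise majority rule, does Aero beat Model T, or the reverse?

Ballots ranking Aero above Model T: 8.
Ballots ranking Model T above Aero: 17 − 8 = 9.
Model T wins the head-to-head 9–8.

Model T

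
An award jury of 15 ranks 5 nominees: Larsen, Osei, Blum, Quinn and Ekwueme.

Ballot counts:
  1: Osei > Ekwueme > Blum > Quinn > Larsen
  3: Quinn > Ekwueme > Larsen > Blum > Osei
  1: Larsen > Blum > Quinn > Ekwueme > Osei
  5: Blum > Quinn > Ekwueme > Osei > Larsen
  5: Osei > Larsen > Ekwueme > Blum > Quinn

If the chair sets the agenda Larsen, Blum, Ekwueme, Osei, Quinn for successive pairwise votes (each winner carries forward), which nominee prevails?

Quinn

Round 1: Larsen vs Blum — 9–6, Larsen advances.
Round 2: Larsen vs Ekwueme — 6–9, Ekwueme advances.
Round 3: Ekwueme vs Osei — 9–6, Ekwueme advances.
Round 4: Ekwueme vs Quinn — 6–9, Quinn advances.
Quinn survives the agenda.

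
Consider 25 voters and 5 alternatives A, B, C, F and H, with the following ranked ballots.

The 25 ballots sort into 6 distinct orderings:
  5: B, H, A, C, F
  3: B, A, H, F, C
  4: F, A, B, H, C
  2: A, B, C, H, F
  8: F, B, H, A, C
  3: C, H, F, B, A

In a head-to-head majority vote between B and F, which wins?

Ballots ranking B above F: 5 + 3 + 2 = 10.
Ballots ranking F above B: 25 − 10 = 15.
F wins the head-to-head 15–10.

F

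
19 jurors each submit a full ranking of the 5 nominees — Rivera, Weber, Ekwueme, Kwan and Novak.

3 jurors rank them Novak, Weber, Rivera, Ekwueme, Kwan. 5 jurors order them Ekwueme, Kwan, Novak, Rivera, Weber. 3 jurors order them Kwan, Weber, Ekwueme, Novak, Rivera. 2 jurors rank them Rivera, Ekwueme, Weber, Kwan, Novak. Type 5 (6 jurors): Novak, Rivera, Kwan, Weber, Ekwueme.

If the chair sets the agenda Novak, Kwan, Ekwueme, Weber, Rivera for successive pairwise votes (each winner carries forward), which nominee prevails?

Rivera

Round 1: Novak vs Kwan — 9–10, Kwan advances.
Round 2: Kwan vs Ekwueme — 9–10, Ekwueme advances.
Round 3: Ekwueme vs Weber — 7–12, Weber advances.
Round 4: Weber vs Rivera — 6–13, Rivera advances.
The agenda winner is Rivera.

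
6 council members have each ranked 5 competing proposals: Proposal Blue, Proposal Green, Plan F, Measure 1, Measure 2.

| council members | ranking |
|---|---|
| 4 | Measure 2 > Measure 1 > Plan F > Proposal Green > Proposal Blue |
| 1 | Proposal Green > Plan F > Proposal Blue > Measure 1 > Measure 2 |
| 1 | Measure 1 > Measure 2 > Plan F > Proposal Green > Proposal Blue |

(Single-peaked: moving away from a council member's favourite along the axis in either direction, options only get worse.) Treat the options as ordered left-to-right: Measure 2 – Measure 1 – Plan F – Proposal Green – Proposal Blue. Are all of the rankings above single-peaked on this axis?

yes

Axis positions: Measure 2=1, Measure 1=2, Plan F=3, Proposal Green=4, Proposal Blue=5.
Bloc 1 (peak Measure 2 at position 1): ranking walks positions 1-2-3-4-5, expanding outward from the peak — single-peaked.
Bloc 2 (peak Proposal Green at position 4): ranking walks positions 4-3-5-2-1, expanding outward from the peak — single-peaked.
Bloc 3 (peak Measure 1 at position 2): ranking walks positions 2-1-3-4-5, expanding outward from the peak — single-peaked.
Every ranking is single-peaked on this axis.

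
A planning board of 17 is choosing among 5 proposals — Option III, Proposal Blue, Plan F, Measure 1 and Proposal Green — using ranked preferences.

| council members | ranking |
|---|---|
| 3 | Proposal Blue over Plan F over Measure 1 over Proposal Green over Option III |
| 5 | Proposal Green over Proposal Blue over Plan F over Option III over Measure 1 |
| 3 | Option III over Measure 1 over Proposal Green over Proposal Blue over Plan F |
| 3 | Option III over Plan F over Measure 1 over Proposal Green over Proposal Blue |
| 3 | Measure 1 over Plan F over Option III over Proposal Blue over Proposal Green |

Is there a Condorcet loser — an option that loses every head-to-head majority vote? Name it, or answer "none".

none

Pairwise majorities:
Option III vs Proposal Blue: Option III is ranked higher on 3+3+3 = 9 ballots, Proposal Blue on 8. Option III wins 9–8.
Option III vs Plan F: Option III preferred on 3+3 = 6 ballots; Plan F wins 11–6.
Option III vs Measure 1: 5+3+3 = 11 for Option III, 6 for Measure 1 — Option III by 11–6.
Option III vs Proposal Green: Option III, 9–8.
Proposal Blue–Plan F: Proposal Blue 11–6.
Proposal Blue vs Measure 1: Measure 1 wins 9–8.
Proposal Blue vs Proposal Green: 3+3 = 6 for Proposal Blue, 11 for Proposal Green — Proposal Green by 11–6.
Plan F vs Measure 1: Plan F is ranked higher on 3+5+3 = 11 ballots, Measure 1 on 6. Plan F wins 11–6.
Plan F vs Proposal Green: Plan F, 9–8.
Measure 1 vs Proposal Green: Measure 1 wins 12–5.
Each option has at least one pairwise win (Option III beats Proposal Blue; Proposal Blue beats Plan F; Plan F beats Option III; Measure 1 beats Proposal Blue; Proposal Green beats Proposal Blue) — no Condorcet loser.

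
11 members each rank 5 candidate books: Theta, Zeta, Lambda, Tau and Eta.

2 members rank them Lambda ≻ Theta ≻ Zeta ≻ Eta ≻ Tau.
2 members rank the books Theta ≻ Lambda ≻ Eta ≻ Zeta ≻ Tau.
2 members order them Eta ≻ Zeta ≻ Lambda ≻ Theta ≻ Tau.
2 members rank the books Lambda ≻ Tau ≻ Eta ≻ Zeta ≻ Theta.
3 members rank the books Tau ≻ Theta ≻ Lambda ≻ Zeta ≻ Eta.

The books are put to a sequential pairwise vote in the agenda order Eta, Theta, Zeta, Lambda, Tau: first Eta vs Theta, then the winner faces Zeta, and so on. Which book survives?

Round 1: Eta vs Theta — 4–7, Theta advances.
Round 2: Theta vs Zeta — 7–4, Theta advances.
Round 3: Theta vs Lambda — 5–6, Lambda advances.
Round 4: Lambda vs Tau — 8–3, Lambda advances.
Lambda survives the agenda.

Lambda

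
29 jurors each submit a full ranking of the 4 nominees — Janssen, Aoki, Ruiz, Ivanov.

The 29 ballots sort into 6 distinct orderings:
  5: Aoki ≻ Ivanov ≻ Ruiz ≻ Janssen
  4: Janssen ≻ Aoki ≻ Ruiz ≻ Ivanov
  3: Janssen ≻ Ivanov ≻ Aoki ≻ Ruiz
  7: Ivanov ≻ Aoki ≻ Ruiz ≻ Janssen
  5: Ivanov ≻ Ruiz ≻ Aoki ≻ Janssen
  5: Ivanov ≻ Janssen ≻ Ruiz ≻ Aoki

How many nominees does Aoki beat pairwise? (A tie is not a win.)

2

Aoki against each rival (29 jurors):
Aoki vs Janssen: Aoki, 17–12.
Aoki vs Ruiz: Aoki preferred on 5+4+3+7 = 19 ballots; Aoki wins 19–10.
Aoki vs Ivanov: 9 to 20, Ivanov.
Aoki beats Janssen, Ruiz; loses to Ivanov — 2 pairwise wins.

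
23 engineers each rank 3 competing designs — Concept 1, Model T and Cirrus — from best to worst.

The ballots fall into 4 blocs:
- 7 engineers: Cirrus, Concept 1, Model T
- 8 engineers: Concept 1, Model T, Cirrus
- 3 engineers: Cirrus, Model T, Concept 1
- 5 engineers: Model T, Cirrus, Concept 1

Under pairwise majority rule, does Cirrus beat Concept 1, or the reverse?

Ballots ranking Cirrus above Concept 1: 7 + 3 + 5 = 15.
Ballots ranking Concept 1 above Cirrus: 23 − 15 = 8.
Cirrus wins the head-to-head 15–8.

Cirrus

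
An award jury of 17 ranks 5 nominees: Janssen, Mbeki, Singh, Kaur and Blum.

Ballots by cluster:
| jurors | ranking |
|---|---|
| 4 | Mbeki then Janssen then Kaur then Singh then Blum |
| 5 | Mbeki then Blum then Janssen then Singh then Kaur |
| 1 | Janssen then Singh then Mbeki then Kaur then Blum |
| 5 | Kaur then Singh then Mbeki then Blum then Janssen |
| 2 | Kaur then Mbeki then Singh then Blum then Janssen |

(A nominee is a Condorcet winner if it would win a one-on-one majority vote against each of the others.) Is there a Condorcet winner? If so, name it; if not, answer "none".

Mbeki

Head-to-head results (17 jurors):
Janssen–Mbeki: Mbeki 16–1.
Janssen vs Singh: Janssen wins 10–7.
Janssen–Kaur: Janssen 10–7.
Janssen–Blum: Blum 12–5.
Mbeki vs Singh: Mbeki, 11–6.
Mbeki vs Kaur: Mbeki wins 10–7.
Mbeki vs Blum: Mbeki, 17–0.
Singh vs Kaur: Kaur wins 11–6.
Singh vs Blum: Singh, 12–5.
Kaur–Blum: Kaur 12–5.
Mbeki beats each of Janssen, Singh, Kaur, Blum — Mbeki is the Condorcet winner.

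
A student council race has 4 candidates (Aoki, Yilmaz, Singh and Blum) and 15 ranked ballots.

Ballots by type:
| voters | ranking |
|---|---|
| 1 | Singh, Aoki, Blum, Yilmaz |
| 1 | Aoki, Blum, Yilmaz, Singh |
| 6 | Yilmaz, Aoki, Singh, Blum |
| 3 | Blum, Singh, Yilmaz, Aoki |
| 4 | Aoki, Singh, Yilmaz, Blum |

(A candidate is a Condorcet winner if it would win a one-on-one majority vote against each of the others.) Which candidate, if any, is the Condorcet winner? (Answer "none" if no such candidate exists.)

none

Head-to-head results (15 voters):
Aoki vs Yilmaz: Aoki preferred on 1+1+4 = 6 ballots; Yilmaz wins 9–6.
Aoki vs Singh: Aoki is ranked higher on 1+6+4 = 11 ballots, Singh on 4. Aoki wins 11–4.
Aoki vs Blum: Aoki preferred on 1+1+6+4 = 12 ballots; Aoki wins 12–3.
Yilmaz–Singh: Singh 8–7.
Yilmaz vs Blum: Yilmaz wins 10–5.
Singh vs Blum: Singh is ranked higher on 1+6+4 = 11 ballots, Blum on 4. Singh wins 11–4.
Each candidate drops at least one matchup (Aoki loses to Yilmaz; Yilmaz loses to Singh; Singh loses to Aoki; Blum loses to Aoki); the cycle Aoki → Singh → Yilmaz → Aoki rules out a Condorcet winner.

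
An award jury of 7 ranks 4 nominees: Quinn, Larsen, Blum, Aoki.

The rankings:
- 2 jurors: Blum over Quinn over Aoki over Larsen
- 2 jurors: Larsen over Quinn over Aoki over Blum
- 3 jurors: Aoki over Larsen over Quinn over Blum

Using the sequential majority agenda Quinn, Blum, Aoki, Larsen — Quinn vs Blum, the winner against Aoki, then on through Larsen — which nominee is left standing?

Larsen

Round 1: Quinn vs Blum — 5–2, Quinn advances.
Round 2: Quinn vs Aoki — 4–3, Quinn advances.
Round 3: Quinn vs Larsen — 2–5, Larsen advances.
Larsen survives the agenda.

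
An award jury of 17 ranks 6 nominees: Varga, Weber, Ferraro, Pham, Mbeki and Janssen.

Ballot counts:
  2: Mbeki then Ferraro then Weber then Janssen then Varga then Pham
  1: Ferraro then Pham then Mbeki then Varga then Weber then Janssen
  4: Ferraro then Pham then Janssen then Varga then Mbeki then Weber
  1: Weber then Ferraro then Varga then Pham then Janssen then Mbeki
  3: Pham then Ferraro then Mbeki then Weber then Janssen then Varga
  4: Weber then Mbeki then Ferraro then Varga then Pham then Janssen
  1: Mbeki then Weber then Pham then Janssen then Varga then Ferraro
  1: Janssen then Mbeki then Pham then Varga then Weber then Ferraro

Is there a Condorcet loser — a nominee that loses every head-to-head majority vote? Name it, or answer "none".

Varga

Head-to-head results (17 jurors):
Varga vs Weber: 6 to 11, Weber.
Varga vs Ferraro: 2 to 15, Ferraro.
Varga vs Pham: 7 to 10, Pham.
Varga–Mbeki: Mbeki 12–5.
Varga vs Janssen: 1+1+4 = 6 for Varga, 11 for Janssen — Janssen by 11–6.
Weber vs Ferraro: Weber is ranked higher on 1+4+1+1 = 7 ballots, Ferraro on 10. Ferraro wins 10–7.
Weber vs Pham: Pham wins 9–8.
Weber vs Mbeki: Mbeki wins 12–5.
Weber vs Janssen: Weber is ranked higher on 2+1+1+3+4+1 = 12 ballots, Janssen on 5. Weber wins 12–5.
Ferraro vs Pham: 2+1+4+1+4 = 12 for Ferraro, 5 for Pham — Ferraro by 12–5.
Ferraro vs Mbeki: Ferraro, 9–8.
Ferraro vs Janssen: Ferraro is ranked higher on 2+1+4+1+3+4 = 15 ballots, Janssen on 2. Ferraro wins 15–2.
Pham–Mbeki: Pham 9–8.
Pham–Janssen: Pham 14–3.
Mbeki vs Janssen: Mbeki wins 11–6.
Varga is beaten in every head-to-head and is the Condorcet loser.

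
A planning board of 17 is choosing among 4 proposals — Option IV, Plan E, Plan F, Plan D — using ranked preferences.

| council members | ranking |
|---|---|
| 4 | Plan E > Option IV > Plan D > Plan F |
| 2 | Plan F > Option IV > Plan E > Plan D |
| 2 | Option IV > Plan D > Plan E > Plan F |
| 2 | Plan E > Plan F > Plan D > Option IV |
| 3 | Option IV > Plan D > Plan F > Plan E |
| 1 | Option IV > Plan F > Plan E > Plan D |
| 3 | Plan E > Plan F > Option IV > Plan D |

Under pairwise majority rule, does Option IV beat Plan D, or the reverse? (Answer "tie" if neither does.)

Option IV

Ballots ranking Option IV above Plan D: 4 + 2 + 2 + 3 + 1 + 3 = 15.
Ballots ranking Plan D above Option IV: 17 − 15 = 2.
Option IV wins the head-to-head 15–2.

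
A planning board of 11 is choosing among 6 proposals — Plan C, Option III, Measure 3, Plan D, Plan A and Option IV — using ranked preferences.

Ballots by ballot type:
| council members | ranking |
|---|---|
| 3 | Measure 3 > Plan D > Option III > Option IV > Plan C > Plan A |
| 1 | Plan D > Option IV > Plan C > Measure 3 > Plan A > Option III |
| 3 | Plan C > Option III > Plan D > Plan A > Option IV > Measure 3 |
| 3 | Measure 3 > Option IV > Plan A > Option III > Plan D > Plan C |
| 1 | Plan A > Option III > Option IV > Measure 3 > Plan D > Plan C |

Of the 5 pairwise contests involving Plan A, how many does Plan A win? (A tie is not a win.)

0

Plan A against each rival (11 council members):
Plan A–Plan C: Plan C 7–4.
Plan A vs Option III: 1+3+1 = 5 for Plan A, 6 for Option III — Option III by 6–5.
Plan A vs Measure 3: Plan A is ranked higher on 3+1 = 4 ballots, Measure 3 on 7. Measure 3 wins 7–4.
Plan A vs Plan D: Plan D, 7–4.
Plan A vs Option IV: Plan A preferred on 3+1 = 4 ballots; Option IV wins 7–4.
Plan A beats no one; loses to Plan C, Option III, Measure 3, Plan D, Option IV — 0 pairwise wins.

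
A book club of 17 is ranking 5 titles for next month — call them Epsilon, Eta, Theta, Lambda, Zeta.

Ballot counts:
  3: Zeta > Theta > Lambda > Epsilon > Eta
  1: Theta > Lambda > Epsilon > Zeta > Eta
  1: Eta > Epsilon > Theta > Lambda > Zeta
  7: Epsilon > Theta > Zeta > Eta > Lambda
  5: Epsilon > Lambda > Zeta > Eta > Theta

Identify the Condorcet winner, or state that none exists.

Pairwise majorities:
Epsilon vs Eta: 3+1+7+5 = 16 for Epsilon, 1 for Eta — Epsilon by 16–1.
Epsilon vs Theta: 13 to 4, Epsilon.
Epsilon vs Lambda: Epsilon is ranked higher on 1+7+5 = 13 ballots, Lambda on 4. Epsilon wins 13–4.
Epsilon vs Zeta: 1+1+7+5 = 14 for Epsilon, 3 for Zeta — Epsilon by 14–3.
Eta vs Theta: Eta preferred on 1+5 = 6 ballots; Theta wins 11–6.
Eta vs Lambda: 1+7 = 8 for Eta, 9 for Lambda — Lambda by 9–8.
Eta vs Zeta: 1 to 16, Zeta.
Theta vs Lambda: Theta preferred on 3+1+1+7 = 12 ballots; Theta wins 12–5.
Theta vs Zeta: 1+1+7 = 9 for Theta, 8 for Zeta — Theta by 9–8.
Lambda vs Zeta: 7 to 10, Zeta.
Only Epsilon has no losses; Epsilon is the Condorcet winner.

Epsilon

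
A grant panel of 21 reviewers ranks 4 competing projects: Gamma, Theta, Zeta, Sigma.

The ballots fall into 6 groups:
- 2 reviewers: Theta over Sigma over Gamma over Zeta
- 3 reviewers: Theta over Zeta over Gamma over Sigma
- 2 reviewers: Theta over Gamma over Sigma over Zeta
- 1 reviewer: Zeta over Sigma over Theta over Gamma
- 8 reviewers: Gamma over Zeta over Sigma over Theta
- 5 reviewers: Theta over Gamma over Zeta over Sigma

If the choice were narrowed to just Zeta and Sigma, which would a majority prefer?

Ballots ranking Zeta above Sigma: 3 + 1 + 8 + 5 = 17.
Ballots ranking Sigma above Zeta: 21 − 17 = 4.
Zeta wins the head-to-head 17–4.

Zeta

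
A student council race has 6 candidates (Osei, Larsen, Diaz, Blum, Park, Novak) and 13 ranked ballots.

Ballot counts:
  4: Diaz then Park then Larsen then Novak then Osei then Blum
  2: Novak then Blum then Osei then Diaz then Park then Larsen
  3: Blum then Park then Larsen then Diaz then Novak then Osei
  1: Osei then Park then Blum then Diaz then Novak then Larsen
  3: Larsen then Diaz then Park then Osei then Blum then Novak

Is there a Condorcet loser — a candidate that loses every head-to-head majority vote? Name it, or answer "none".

none

Pairwise majorities:
Osei vs Larsen: Osei preferred on 2+1 = 3 ballots; Larsen wins 10–3.
Osei vs Diaz: Osei preferred on 2+1 = 3 ballots; Diaz wins 10–3.
Osei vs Blum: 4+1+3 = 8 for Osei, 5 for Blum — Osei by 8–5.
Osei vs Park: 3 to 10, Park.
Osei vs Novak: 4 to 9, Novak.
Larsen–Diaz: Diaz 7–6.
Larsen vs Blum: Larsen wins 7–6.
Larsen vs Park: 3 to 10, Park.
Larsen vs Novak: Larsen wins 10–3.
Diaz vs Blum: Diaz is ranked higher on 4+3 = 7 ballots, Blum on 6. Diaz wins 7–6.
Diaz vs Park: Diaz preferred on 4+2+3 = 9 ballots; Diaz wins 9–4.
Diaz vs Novak: Diaz wins 11–2.
Blum vs Park: Blum is ranked higher on 2+3 = 5 ballots, Park on 8. Park wins 8–5.
Blum vs Novak: Blum, 7–6.
Park vs Novak: Park is ranked higher on 4+3+1+3 = 11 ballots, Novak on 2. Park wins 11–2.
Every candidate wins at least one matchup (Osei beats Blum; Larsen beats Osei; Diaz beats Osei; Blum beats Novak; Park beats Osei; Novak beats Osei), so there is no Condorcet loser.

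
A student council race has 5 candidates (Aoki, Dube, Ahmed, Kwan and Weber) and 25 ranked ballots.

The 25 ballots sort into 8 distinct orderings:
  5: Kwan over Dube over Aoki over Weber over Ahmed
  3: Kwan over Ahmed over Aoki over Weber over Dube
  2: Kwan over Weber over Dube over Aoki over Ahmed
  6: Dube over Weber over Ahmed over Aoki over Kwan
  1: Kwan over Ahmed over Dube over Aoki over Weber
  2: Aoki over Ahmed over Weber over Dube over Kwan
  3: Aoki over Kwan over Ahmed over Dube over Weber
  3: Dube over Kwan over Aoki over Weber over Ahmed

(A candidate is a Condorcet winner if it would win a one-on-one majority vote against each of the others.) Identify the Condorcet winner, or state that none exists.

Kwan

Head-to-head results (25 voters):
Aoki vs Dube: Aoki preferred on 3+2+3 = 8 ballots; Dube wins 17–8.
Aoki vs Ahmed: Aoki preferred on 5+2+2+3+3 = 15 ballots; Aoki wins 15–10.
Aoki vs Kwan: Aoki preferred on 6+2+3 = 11 ballots; Kwan wins 14–11.
Aoki vs Weber: Aoki is ranked higher on 5+3+1+2+3+3 = 17 ballots, Weber on 8. Aoki wins 17–8.
Dube vs Ahmed: Dube preferred on 5+2+6+3 = 16 ballots; Dube wins 16–9.
Dube vs Kwan: Dube preferred on 6+2+3 = 11 ballots; Kwan wins 14–11.
Dube vs Weber: 5+6+1+3+3 = 18 for Dube, 7 for Weber — Dube by 18–7.
Ahmed vs Kwan: Ahmed preferred on 6+2 = 8 ballots; Kwan wins 17–8.
Ahmed vs Weber: 3+1+2+3 = 9 for Ahmed, 16 for Weber — Weber by 16–9.
Kwan vs Weber: 17 to 8, Kwan.
Kwan beats each of Aoki, Dube, Ahmed, Weber — Kwan is the Condorcet winner.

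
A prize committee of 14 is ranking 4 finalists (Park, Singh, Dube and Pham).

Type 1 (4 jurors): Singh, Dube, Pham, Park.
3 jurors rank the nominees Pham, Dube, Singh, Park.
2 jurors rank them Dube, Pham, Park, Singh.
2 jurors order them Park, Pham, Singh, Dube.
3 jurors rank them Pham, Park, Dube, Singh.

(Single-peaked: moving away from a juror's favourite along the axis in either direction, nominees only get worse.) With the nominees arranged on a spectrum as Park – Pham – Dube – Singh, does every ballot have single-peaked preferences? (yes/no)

Axis positions: Park=1, Pham=2, Dube=3, Singh=4.
Type 1 (peak Singh at position 4): ranking walks positions 4-3-2-1, expanding outward from the peak — single-peaked.
Type 2 (peak Pham at position 2): ranking walks positions 2-3-4-1, expanding outward from the peak — single-peaked.
Type 3 (peak Dube at position 3): ranking walks positions 3-2-1-4, expanding outward from the peak — single-peaked.
Type 4: ranking walks positions 1-2-4-3; Singh is ranked above Dube even though Dube lies between Singh and the peak Park on the axis — preferences dip and rise again. Not single-peaked.
Type 5 (peak Pham at position 2): ranking walks positions 2-1-3-4, expanding outward from the peak — single-peaked.
Type 4 violates single-peakedness, so the profile is not single-peaked on this axis.

no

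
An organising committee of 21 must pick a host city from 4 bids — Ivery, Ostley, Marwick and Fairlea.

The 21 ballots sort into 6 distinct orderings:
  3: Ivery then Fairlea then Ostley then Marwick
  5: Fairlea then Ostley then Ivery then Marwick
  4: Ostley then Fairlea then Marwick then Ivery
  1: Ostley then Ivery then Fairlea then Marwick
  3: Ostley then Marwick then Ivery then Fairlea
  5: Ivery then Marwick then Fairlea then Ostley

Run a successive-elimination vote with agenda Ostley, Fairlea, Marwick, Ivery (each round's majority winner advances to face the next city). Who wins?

Round 1: Ostley vs Fairlea — 8–13, Fairlea advances.
Round 2: Fairlea vs Marwick — 13–8, Fairlea advances.
Round 3: Fairlea vs Ivery — 9–12, Ivery advances.
Ivery survives the agenda.

Ivery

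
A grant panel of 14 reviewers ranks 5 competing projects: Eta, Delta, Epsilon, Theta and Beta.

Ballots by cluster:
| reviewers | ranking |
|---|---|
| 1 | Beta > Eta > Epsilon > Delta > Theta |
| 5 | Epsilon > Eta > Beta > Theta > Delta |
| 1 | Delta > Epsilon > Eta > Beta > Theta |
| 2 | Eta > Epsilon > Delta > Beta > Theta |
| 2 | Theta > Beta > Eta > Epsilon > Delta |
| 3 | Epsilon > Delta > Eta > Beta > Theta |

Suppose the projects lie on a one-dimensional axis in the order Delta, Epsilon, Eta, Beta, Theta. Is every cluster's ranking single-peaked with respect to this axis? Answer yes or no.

yes

Axis positions: Delta=1, Epsilon=2, Eta=3, Beta=4, Theta=5.
Cluster 1 (peak Beta at position 4): ranking walks positions 4-3-2-1-5, expanding outward from the peak — single-peaked.
Cluster 2 (peak Epsilon at position 2): ranking walks positions 2-3-4-5-1, expanding outward from the peak — single-peaked.
Cluster 3 (peak Delta at position 1): ranking walks positions 1-2-3-4-5, expanding outward from the peak — single-peaked.
Cluster 4 (peak Eta at position 3): ranking walks positions 3-2-1-4-5, expanding outward from the peak — single-peaked.
Cluster 5 (peak Theta at position 5): ranking walks positions 5-4-3-2-1, expanding outward from the peak — single-peaked.
Cluster 6 (peak Epsilon at position 2): ranking walks positions 2-1-3-4-5, expanding outward from the peak — single-peaked.
Every ranking is single-peaked on this axis.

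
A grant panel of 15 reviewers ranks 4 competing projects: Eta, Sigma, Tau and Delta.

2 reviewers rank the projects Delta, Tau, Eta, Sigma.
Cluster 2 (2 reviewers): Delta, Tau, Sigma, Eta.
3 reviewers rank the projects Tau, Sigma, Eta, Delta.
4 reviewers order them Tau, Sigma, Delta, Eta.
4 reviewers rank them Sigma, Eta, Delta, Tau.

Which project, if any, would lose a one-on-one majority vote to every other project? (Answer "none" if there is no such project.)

Eta

Head-to-head results (15 reviewers):
Eta vs Sigma: Sigma wins 13–2.
Eta vs Tau: 4 for Eta, 11 for Tau — Tau by 11–4.
Eta vs Delta: Delta, 8–7.
Sigma vs Tau: Tau, 11–4.
Sigma vs Delta: Sigma is ranked higher on 3+4+4 = 11 ballots, Delta on 4. Sigma wins 11–4.
Tau vs Delta: Delta, 8–7.
Only Eta has no wins; Eta is the Condorcet loser.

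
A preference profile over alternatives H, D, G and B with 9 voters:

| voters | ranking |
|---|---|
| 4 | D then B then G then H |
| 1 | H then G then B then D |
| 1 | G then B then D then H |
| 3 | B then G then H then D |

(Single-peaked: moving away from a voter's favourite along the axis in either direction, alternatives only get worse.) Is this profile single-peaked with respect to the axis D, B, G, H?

yes

Axis positions: D=1, B=2, G=3, H=4.
Group 1 (peak D at position 1): ranking walks positions 1-2-3-4, expanding outward from the peak — single-peaked.
Group 2 (peak H at position 4): ranking walks positions 4-3-2-1, expanding outward from the peak — single-peaked.
Group 3 (peak G at position 3): ranking walks positions 3-2-1-4, expanding outward from the peak — single-peaked.
Group 4 (peak B at position 2): ranking walks positions 2-3-4-1, expanding outward from the peak — single-peaked.
Every ranking is single-peaked on this axis.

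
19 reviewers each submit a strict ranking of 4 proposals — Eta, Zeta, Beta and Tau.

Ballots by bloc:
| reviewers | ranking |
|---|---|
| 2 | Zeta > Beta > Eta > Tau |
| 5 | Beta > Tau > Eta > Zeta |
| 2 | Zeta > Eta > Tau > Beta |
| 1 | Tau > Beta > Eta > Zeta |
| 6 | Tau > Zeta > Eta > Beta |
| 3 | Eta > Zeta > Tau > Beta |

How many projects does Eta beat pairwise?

Eta against each rival (19 reviewers):
Eta vs Zeta: Zeta wins 10–9.
Eta vs Beta: Eta, 11–8.
Eta vs Tau: Eta is ranked higher on 2+2+3 = 7 ballots, Tau on 12. Tau wins 12–7.
Eta beats Beta; loses to Zeta, Tau — 1 pairwise win.

1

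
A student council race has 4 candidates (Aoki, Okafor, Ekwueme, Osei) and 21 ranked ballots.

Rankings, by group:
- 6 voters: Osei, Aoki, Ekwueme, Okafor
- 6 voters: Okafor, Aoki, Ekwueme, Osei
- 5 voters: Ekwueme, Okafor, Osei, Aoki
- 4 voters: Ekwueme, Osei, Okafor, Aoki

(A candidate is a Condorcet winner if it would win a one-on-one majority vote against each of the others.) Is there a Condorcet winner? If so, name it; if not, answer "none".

none

Check each pair by majority over 21 ballots:
Aoki–Okafor: Okafor 15–6.
Aoki vs Ekwueme: Aoki wins 12–9.
Aoki–Osei: Osei 15–6.
Okafor–Ekwueme: Ekwueme 15–6.
Okafor vs Osei: Okafor, 11–10.
Ekwueme vs Osei: Ekwueme wins 15–6.
Every candidate loses at least once (Aoki loses to Okafor; Okafor loses to Ekwueme; Ekwueme loses to Aoki; Osei loses to Okafor). The majority relation contains the cycle Aoki beats Ekwueme beats Okafor beats Aoki, so there is no Condorcet winner.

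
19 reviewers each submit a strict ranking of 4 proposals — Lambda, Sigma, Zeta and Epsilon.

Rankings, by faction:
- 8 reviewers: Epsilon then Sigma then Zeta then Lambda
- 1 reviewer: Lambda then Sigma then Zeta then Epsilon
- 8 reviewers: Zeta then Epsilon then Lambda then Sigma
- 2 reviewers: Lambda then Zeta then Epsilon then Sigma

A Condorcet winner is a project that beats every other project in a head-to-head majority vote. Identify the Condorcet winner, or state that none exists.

Zeta

Pairwise majorities:
Lambda vs Sigma: Lambda, 11–8.
Lambda–Zeta: Zeta 16–3.
Lambda vs Epsilon: Epsilon wins 16–3.
Sigma–Zeta: Zeta 10–9.
Sigma vs Epsilon: Epsilon, 18–1.
Zeta vs Epsilon: Zeta wins 11–8.
Zeta beats each of Lambda, Sigma, Epsilon — Zeta is the Condorcet winner.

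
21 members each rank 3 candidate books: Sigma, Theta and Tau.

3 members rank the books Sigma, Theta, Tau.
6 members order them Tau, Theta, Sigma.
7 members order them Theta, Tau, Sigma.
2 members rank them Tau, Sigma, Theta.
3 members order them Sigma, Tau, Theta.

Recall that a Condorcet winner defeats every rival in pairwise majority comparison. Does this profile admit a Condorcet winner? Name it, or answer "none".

Check each pair by majority over 21 ballots:
Sigma vs Theta: Theta, 13–8.
Sigma vs Tau: 6 to 15, Tau.
Theta vs Tau: Tau, 11–10.
Tau wins every pairwise contest, so Tau is the Condorcet winner.

Tau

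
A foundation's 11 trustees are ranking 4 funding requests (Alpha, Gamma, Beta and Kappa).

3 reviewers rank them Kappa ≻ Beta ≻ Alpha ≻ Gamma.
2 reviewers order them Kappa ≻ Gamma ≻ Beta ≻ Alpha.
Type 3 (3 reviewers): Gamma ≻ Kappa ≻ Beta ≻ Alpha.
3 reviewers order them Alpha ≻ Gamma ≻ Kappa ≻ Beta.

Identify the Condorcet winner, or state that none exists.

none

Head-to-head results (11 reviewers):
Alpha vs Gamma: Alpha preferred on 3+3 = 6 ballots; Alpha wins 6–5.
Alpha vs Beta: Alpha preferred on 3 ballots; Beta wins 8–3.
Alpha vs Kappa: Alpha preferred on 3 ballots; Kappa wins 8–3.
Gamma vs Beta: Gamma is ranked higher on 2+3+3 = 8 ballots, Beta on 3. Gamma wins 8–3.
Gamma vs Kappa: Gamma preferred on 3+3 = 6 ballots; Gamma wins 6–5.
Beta vs Kappa: 0 to 11, Kappa.
Every project loses at least once (Alpha loses to Beta; Gamma loses to Alpha; Beta loses to Gamma; Kappa loses to Gamma). The majority relation contains the cycle Alpha → Gamma → Beta → Alpha, so there is no Condorcet winner.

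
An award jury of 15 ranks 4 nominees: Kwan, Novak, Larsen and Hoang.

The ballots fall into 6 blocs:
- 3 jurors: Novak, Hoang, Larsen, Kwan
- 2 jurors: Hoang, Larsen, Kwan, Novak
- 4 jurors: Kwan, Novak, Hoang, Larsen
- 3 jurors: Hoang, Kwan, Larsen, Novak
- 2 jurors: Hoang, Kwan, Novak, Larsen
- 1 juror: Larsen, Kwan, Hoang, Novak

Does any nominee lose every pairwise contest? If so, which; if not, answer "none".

Head-to-head results (15 jurors):
Kwan vs Novak: Kwan is ranked higher on 2+4+3+2+1 = 12 ballots, Novak on 3. Kwan wins 12–3.
Kwan–Larsen: Kwan 9–6.
Kwan vs Hoang: 4+1 = 5 for Kwan, 10 for Hoang — Hoang by 10–5.
Novak–Larsen: Novak 9–6.
Novak–Hoang: Hoang 8–7.
Larsen–Hoang: Hoang 14–1.
Larsen loses to every other nominee — it is the Condorcet loser.

Larsen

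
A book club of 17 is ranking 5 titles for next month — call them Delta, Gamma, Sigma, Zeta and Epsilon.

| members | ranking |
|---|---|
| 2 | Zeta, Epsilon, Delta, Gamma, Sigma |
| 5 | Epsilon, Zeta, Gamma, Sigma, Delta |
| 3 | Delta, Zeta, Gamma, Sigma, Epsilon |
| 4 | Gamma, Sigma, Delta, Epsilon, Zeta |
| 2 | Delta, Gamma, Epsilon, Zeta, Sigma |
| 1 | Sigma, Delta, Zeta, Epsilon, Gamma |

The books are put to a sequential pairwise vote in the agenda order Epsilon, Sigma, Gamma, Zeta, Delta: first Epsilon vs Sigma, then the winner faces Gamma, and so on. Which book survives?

Delta

Round 1: Epsilon vs Sigma — 9–8, Epsilon advances.
Round 2: Epsilon vs Gamma — 8–9, Gamma advances.
Round 3: Gamma vs Zeta — 6–11, Zeta advances.
Round 4: Zeta vs Delta — 7–10, Delta advances.
Delta survives the agenda.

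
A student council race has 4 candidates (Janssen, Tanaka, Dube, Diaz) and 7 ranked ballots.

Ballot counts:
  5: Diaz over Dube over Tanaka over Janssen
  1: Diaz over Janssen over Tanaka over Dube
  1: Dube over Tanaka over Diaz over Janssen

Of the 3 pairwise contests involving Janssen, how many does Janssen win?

0

Janssen against each rival (7 voters):
Janssen–Tanaka: Tanaka 6–1.
Janssen vs Dube: Janssen preferred on 1 ballot; Dube wins 6–1.
Janssen vs Diaz: 0 for Janssen, 7 for Diaz — Diaz by 7–0.
Janssen beats no one; loses to Tanaka, Dube, Diaz — 0 pairwise wins.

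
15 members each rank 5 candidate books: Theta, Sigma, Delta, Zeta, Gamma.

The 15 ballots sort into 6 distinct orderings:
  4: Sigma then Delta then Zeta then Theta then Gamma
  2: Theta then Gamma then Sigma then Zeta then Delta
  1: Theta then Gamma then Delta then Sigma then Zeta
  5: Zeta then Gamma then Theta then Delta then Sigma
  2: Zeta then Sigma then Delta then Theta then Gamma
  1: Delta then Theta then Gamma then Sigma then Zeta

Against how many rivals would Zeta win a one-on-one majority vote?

Zeta against each rival (15 members):
Zeta vs Theta: 4+5+2 = 11 for Zeta, 4 for Theta — Zeta by 11–4.
Zeta vs Sigma: Zeta is ranked higher on 5+2 = 7 ballots, Sigma on 8. Sigma wins 8–7.
Zeta–Delta: Zeta 9–6.
Zeta–Gamma: Zeta 11–4.
Zeta beats Theta, Delta, Gamma; loses to Sigma — 3 pairwise wins.

3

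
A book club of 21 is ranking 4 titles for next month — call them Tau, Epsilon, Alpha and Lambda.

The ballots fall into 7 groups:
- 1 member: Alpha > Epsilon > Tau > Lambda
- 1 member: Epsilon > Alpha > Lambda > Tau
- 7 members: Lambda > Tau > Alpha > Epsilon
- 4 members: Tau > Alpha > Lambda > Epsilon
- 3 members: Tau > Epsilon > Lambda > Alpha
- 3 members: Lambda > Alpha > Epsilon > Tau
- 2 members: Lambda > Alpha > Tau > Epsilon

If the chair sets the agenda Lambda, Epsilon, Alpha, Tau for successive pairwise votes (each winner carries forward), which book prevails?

Round 1: Lambda vs Epsilon — 16–5, Lambda advances.
Round 2: Lambda vs Alpha — 15–6, Lambda advances.
Round 3: Lambda vs Tau — 13–8, Lambda advances.
Lambda survives the agenda.

Lambda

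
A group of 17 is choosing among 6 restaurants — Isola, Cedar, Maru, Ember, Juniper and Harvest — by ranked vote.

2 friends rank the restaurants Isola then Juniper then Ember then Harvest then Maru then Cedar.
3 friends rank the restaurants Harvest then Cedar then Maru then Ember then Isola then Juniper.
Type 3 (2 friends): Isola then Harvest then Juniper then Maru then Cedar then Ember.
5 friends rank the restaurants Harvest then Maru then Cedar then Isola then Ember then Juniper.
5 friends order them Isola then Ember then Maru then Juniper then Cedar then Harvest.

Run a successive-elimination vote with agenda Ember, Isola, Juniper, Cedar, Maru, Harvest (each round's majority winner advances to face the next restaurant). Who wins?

Isola

Round 1: Ember vs Isola — 3–14, Isola advances.
Round 2: Isola vs Juniper — 17–0, Isola advances.
Round 3: Isola vs Cedar — 9–8, Isola advances.
Round 4: Isola vs Maru — 9–8, Isola advances.
Round 5: Isola vs Harvest — 9–8, Isola advances.
The agenda winner is Isola.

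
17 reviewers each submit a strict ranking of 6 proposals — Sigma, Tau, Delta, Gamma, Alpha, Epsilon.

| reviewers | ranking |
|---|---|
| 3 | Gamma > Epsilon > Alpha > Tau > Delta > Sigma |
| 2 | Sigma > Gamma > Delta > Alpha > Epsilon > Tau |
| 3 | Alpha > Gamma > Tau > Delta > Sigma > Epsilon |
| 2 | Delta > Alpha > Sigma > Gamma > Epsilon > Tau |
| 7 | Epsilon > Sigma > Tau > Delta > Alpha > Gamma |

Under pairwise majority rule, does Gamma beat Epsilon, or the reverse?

Ballots ranking Gamma above Epsilon: 3 + 2 + 3 + 2 = 10.
Ballots ranking Epsilon above Gamma: 17 − 10 = 7.
Gamma wins the head-to-head 10–7.

Gamma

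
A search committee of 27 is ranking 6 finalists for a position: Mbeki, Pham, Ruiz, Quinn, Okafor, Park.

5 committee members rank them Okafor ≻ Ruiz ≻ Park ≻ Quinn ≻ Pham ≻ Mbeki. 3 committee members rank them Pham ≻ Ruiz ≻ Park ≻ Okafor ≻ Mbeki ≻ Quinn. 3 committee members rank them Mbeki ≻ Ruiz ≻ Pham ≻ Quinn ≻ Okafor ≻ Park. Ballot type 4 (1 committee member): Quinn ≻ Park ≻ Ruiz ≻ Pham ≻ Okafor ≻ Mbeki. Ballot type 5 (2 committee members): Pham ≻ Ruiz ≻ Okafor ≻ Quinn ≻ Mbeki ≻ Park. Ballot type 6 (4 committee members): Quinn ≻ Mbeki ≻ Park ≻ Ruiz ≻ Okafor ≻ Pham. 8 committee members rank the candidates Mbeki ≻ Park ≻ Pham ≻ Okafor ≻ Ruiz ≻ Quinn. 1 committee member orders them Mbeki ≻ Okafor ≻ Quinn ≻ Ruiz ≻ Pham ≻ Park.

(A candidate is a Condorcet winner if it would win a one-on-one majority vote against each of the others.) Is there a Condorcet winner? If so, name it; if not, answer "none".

Head-to-head results (27 committee members):
Mbeki vs Pham: Mbeki preferred on 3+4+8+1 = 16 ballots; Mbeki wins 16–11.
Mbeki vs Ruiz: 16 to 11, Mbeki.
Mbeki vs Quinn: 3+3+8+1 = 15 for Mbeki, 12 for Quinn — Mbeki by 15–12.
Mbeki vs Okafor: Mbeki preferred on 3+4+8+1 = 16 ballots; Mbeki wins 16–11.
Mbeki vs Park: Mbeki is ranked higher on 3+2+4+8+1 = 18 ballots, Park on 9. Mbeki wins 18–9.
Pham vs Ruiz: Pham is ranked higher on 3+2+8 = 13 ballots, Ruiz on 14. Ruiz wins 14–13.
Pham vs Quinn: Pham preferred on 3+3+2+8 = 16 ballots; Pham wins 16–11.
Pham vs Okafor: 17 to 10, Pham.
Pham vs Park: Pham is ranked higher on 3+3+2+1 = 9 ballots, Park on 18. Park wins 18–9.
Ruiz vs Quinn: 21 to 6, Ruiz.
Ruiz vs Okafor: 3+3+1+2+4 = 13 for Ruiz, 14 for Okafor — Okafor by 14–13.
Ruiz vs Park: Ruiz is ranked higher on 5+3+3+2+1 = 14 ballots, Park on 13. Ruiz wins 14–13.
Quinn vs Okafor: Quinn preferred on 3+1+4 = 8 ballots; Okafor wins 19–8.
Quinn vs Park: 11 to 16, Park.
Okafor vs Park: Okafor preferred on 5+3+2+1 = 11 ballots; Park wins 16–11.
Mbeki defeats every rival head-to-head and is the Condorcet winner.

Mbeki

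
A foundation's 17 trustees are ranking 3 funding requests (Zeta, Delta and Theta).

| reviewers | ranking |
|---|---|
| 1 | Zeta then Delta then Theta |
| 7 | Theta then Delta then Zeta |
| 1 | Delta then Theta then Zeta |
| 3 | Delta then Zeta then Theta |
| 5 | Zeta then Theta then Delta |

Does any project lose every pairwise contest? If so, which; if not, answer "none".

none

Pairwise majorities:
Zeta vs Delta: Zeta preferred on 1+5 = 6 ballots; Delta wins 11–6.
Zeta vs Theta: Zeta wins 9–8.
Delta vs Theta: 5 to 12, Theta.
Every project wins at least one matchup (Zeta beats Theta; Delta beats Zeta; Theta beats Delta), so there is no Condorcet loser.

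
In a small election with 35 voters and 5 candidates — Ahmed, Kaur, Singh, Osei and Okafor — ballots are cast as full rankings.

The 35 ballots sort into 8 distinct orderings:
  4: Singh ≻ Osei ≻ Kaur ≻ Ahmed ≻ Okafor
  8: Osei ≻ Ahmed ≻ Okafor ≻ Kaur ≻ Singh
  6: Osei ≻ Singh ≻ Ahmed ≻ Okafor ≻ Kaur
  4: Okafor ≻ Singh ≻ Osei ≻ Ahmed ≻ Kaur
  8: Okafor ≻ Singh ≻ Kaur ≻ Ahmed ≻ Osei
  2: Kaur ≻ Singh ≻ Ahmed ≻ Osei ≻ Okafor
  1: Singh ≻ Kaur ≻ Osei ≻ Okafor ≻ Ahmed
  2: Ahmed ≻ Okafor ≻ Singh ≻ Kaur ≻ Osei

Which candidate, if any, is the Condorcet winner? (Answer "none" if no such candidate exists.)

none

Pairwise majorities:
Ahmed vs Kaur: Ahmed, 20–15.
Ahmed vs Singh: 8+2 = 10 for Ahmed, 25 for Singh — Singh by 25–10.
Ahmed vs Osei: Ahmed preferred on 8+2+2 = 12 ballots; Osei wins 23–12.
Ahmed vs Okafor: 22 to 13, Ahmed.
Kaur vs Singh: 10 to 25, Singh.
Kaur vs Osei: Osei, 22–13.
Kaur vs Okafor: Kaur is ranked higher on 4+2+1 = 7 ballots, Okafor on 28. Okafor wins 28–7.
Singh vs Osei: Singh preferred on 4+4+8+2+1+2 = 21 ballots; Singh wins 21–14.
Singh vs Okafor: Okafor wins 22–13.
Osei vs Okafor: 4+8+6+2+1 = 21 for Osei, 14 for Okafor — Osei by 21–14.
No candidate is unbeaten: Ahmed loses to Singh; Kaur loses to Ahmed; Singh loses to Okafor; Osei loses to Singh; Okafor loses to Ahmed. In particular Ahmed → Okafor → Singh → Ahmed is a majority cycle — no Condorcet winner exists.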